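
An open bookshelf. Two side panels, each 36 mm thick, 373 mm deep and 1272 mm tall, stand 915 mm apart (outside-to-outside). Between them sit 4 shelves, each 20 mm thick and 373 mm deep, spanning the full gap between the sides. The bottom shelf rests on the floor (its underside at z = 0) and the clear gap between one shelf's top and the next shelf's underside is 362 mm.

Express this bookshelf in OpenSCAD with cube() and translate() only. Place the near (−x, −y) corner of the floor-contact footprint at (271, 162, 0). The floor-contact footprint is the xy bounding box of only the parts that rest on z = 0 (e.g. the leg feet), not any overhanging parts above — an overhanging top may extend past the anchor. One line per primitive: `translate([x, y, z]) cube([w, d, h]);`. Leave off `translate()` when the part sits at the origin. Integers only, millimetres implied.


translate([271, 162, 0]) cube([36, 373, 1272]);
translate([1150, 162, 0]) cube([36, 373, 1272]);
translate([307, 162, 0]) cube([843, 373, 20]);
translate([307, 162, 382]) cube([843, 373, 20]);
translate([307, 162, 764]) cube([843, 373, 20]);
translate([307, 162, 1146]) cube([843, 373, 20]);


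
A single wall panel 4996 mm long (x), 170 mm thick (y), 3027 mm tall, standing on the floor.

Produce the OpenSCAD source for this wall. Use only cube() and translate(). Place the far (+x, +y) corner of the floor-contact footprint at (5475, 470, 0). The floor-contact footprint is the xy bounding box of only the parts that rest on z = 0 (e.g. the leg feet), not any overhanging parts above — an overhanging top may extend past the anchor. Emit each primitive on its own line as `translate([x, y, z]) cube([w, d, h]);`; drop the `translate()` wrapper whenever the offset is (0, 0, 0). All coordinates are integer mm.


translate([479, 300, 0]) cube([4996, 170, 3027]);


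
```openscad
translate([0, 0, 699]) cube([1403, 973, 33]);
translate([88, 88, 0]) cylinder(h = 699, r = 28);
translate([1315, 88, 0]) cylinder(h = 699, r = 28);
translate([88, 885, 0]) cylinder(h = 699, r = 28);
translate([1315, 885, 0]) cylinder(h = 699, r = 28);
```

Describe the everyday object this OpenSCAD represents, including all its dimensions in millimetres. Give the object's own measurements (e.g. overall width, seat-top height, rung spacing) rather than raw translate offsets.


A rectangular dining table. The top is 1403×973×33 mm with its upper surface at z = 732 mm. It stands on four round legs of 56 mm diameter, each leg's bounding box inset 60 mm from the nearest pair of top edges, running from the floor to the underside of the top.


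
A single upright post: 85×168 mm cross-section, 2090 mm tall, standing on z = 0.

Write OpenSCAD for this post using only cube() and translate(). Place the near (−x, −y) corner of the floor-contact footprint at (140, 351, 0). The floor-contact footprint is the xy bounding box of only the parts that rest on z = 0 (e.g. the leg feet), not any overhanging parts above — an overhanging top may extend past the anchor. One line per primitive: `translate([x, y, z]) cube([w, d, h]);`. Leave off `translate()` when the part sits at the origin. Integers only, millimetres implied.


translate([140, 351, 0]) cube([85, 168, 2090]);


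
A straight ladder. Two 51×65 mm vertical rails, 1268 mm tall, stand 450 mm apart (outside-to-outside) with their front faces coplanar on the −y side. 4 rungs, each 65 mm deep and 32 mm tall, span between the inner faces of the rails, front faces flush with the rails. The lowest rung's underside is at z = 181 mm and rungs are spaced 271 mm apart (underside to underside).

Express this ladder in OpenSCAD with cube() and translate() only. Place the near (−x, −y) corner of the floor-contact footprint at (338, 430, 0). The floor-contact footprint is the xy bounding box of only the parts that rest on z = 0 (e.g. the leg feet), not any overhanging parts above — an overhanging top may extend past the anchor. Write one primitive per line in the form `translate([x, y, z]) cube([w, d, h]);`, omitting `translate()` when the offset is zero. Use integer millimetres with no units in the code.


// rung span = 450 - 2*51 = 348
// rung[k] z = 181 + k*271
translate([338, 430, 0]) cube([51, 65, 1268]);
translate([737, 430, 0]) cube([51, 65, 1268]);
translate([389, 430, 181]) cube([348, 65, 32]);
translate([389, 430, 452]) cube([348, 65, 32]);
translate([389, 430, 723]) cube([348, 65, 32]);
translate([389, 430, 994]) cube([348, 65, 32]);


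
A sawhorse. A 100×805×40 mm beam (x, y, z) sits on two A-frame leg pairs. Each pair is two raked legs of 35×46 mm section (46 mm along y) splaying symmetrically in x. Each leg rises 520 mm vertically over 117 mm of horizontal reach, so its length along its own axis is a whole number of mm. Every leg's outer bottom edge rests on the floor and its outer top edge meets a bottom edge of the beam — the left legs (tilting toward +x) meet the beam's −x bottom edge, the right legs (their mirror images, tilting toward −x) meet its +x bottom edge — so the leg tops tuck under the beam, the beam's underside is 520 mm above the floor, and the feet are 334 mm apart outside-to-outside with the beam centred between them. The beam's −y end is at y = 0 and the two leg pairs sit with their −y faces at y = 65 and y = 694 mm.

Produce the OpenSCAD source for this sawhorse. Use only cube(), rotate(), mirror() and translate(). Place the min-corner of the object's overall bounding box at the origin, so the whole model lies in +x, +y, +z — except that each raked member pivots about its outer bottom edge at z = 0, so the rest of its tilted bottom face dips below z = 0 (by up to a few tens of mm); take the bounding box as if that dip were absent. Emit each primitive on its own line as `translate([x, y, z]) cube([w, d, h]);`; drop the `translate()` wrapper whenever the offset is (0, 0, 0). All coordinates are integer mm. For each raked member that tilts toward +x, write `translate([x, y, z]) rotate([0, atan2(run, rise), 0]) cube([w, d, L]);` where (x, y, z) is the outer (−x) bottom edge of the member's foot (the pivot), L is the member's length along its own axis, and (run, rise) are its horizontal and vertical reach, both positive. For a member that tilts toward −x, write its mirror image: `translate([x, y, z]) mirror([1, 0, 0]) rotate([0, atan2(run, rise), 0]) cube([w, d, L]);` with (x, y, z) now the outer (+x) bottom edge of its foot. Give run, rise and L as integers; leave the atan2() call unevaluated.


translate([117, 0, 520]) cube([100, 805, 40]);
translate([0, 65, 0]) rotate([0, atan2(117, 520), 0]) cube([35, 46, 533]);
translate([334, 65, 0]) mirror([1, 0, 0]) rotate([0, atan2(117, 520), 0]) cube([35, 46, 533]);
translate([0, 694, 0]) rotate([0, atan2(117, 520), 0]) cube([35, 46, 533]);
translate([334, 694, 0]) mirror([1, 0, 0]) rotate([0, atan2(117, 520), 0]) cube([35, 46, 533]);


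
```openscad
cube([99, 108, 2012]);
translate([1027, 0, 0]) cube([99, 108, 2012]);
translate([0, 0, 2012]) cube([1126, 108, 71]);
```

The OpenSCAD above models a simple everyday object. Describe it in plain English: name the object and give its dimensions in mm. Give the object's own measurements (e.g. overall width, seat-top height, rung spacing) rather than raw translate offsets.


A door frame. The clear opening is 928 mm wide and 2012 mm high. Two 99 mm wide jambs, 108 mm deep, stand either side of the opening from the floor to the top of the opening. A 71 mm thick head sits across the top of both jambs, spanning the full outside width of the frame.


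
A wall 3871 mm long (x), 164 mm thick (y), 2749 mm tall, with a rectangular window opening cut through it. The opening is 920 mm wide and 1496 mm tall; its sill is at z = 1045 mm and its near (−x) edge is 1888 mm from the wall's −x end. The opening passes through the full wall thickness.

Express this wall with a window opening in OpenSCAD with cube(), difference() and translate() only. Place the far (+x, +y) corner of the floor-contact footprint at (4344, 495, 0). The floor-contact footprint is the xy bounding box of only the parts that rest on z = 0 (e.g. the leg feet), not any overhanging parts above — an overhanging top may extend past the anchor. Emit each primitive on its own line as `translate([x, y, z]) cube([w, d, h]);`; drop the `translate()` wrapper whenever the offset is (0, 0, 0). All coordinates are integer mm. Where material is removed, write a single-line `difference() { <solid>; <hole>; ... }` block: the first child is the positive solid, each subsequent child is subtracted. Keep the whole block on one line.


difference() { translate([473, 331, 0]) cube([3871, 164, 2749]); translate([2361, 331, 1045]) cube([920, 164, 1496]); }


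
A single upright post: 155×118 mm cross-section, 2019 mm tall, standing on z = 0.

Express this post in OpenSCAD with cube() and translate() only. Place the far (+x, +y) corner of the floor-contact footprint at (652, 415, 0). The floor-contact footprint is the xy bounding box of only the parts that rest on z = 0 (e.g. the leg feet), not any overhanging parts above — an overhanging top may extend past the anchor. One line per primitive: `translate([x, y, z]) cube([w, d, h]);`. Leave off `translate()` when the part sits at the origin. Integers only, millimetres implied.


translate([497, 297, 0]) cube([155, 118, 2019]);


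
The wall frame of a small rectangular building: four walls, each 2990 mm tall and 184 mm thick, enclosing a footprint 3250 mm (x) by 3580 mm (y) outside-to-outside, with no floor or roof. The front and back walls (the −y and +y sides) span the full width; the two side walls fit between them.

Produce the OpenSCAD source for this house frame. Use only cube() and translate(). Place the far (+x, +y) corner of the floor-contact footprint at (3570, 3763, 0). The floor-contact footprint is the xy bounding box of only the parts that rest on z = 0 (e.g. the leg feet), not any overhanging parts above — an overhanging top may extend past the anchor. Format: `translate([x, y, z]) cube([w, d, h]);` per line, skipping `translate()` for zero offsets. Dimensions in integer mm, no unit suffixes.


translate([320, 183, 0]) cube([3250, 184, 2990]);
translate([320, 3579, 0]) cube([3250, 184, 2990]);
translate([320, 367, 0]) cube([184, 3212, 2990]);
translate([3386, 367, 0]) cube([184, 3212, 2990]);


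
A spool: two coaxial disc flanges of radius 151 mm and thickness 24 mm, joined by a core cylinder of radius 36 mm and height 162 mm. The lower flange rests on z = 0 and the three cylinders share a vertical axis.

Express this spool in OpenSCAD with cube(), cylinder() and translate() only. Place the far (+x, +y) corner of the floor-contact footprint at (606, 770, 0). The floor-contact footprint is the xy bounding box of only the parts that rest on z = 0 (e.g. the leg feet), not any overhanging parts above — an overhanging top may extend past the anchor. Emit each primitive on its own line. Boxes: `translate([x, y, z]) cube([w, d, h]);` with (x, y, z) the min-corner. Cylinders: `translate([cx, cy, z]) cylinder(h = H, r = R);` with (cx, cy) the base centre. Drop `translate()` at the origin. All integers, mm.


translate([455, 619, 0]) cylinder(h = 24, r = 151);
translate([455, 619, 24]) cylinder(h = 162, r = 36);
translate([455, 619, 186]) cylinder(h = 24, r = 151);


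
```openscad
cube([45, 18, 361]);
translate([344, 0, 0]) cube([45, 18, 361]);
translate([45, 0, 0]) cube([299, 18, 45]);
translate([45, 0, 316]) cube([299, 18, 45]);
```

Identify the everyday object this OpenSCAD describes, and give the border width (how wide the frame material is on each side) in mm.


A picture frame. The border width is 45 mm.

Four thin pieces enclosing a rectangular opening — a picture frame. The two full-height stiles are 361 mm tall; the top rail sits at z = 316 and is 45 mm tall, so the border above the opening is 361 − 316 = 45 mm, matching the stile x-width.


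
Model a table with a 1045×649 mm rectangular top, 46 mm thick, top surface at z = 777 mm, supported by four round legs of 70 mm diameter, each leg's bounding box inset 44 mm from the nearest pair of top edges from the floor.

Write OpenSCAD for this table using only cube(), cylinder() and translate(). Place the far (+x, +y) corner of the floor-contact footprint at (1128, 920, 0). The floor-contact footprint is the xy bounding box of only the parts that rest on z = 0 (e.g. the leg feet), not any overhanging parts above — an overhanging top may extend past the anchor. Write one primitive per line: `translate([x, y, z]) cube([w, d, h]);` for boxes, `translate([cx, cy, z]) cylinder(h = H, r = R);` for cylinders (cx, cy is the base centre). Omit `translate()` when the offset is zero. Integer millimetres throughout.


// leg_h = 777 - 46 = 731
translate([127, 315, 731]) cube([1045, 649, 46]);
translate([206, 394, 0]) cylinder(h = 731, r = 35);
translate([1093, 394, 0]) cylinder(h = 731, r = 35);
translate([206, 885, 0]) cylinder(h = 731, r = 35);
translate([1093, 885, 0]) cylinder(h = 731, r = 35);


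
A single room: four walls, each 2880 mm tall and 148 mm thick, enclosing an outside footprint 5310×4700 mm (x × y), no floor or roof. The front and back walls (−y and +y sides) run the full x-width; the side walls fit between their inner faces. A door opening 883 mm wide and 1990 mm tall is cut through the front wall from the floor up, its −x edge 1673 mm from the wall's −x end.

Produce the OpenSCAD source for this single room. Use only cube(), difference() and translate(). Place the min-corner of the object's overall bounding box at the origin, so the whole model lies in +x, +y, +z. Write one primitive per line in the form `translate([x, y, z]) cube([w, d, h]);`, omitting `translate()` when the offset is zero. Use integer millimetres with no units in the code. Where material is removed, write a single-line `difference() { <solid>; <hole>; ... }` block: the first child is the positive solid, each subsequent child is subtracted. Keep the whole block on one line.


difference() { cube([5310, 148, 2880]); translate([1673, 0, 0]) cube([883, 148, 1990]); }
translate([0, 4552, 0]) cube([5310, 148, 2880]);
translate([0, 148, 0]) cube([148, 4404, 2880]);
translate([5162, 148, 0]) cube([148, 4404, 2880]);


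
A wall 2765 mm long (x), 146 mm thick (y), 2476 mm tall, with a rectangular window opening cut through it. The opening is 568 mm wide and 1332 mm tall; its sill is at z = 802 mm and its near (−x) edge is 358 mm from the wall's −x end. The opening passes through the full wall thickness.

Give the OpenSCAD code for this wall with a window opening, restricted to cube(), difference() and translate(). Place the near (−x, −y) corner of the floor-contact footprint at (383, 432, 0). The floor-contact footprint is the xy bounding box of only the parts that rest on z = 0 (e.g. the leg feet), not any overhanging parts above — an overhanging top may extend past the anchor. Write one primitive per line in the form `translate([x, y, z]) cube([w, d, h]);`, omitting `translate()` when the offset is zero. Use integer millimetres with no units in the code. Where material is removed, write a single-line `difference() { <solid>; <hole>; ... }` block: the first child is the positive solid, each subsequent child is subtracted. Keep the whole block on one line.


difference() { translate([383, 432, 0]) cube([2765, 146, 2476]); translate([741, 432, 802]) cube([568, 146, 1332]); }


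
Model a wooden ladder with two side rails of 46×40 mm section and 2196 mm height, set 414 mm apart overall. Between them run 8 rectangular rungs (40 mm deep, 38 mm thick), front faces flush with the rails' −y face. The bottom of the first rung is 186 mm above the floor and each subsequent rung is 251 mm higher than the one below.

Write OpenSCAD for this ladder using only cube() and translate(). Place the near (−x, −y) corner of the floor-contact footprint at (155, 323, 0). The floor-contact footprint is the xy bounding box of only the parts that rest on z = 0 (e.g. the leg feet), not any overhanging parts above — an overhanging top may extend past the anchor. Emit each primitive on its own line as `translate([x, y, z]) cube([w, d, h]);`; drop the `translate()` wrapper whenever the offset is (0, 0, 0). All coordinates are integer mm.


// rung span = 414 - 2*46 = 322
// rung[k] z = 186 + k*251
translate([155, 323, 0]) cube([46, 40, 2196]);
translate([523, 323, 0]) cube([46, 40, 2196]);
translate([201, 323, 186]) cube([322, 40, 38]);
translate([201, 323, 437]) cube([322, 40, 38]);
translate([201, 323, 688]) cube([322, 40, 38]);
translate([201, 323, 939]) cube([322, 40, 38]);
translate([201, 323, 1190]) cube([322, 40, 38]);
translate([201, 323, 1441]) cube([322, 40, 38]);
translate([201, 323, 1692]) cube([322, 40, 38]);
translate([201, 323, 1943]) cube([322, 40, 38]);


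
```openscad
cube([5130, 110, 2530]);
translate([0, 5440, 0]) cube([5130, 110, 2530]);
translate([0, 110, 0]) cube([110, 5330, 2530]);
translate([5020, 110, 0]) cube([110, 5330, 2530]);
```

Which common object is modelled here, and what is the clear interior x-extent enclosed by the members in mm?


A house (or room) frame. The interior width is 4910 mm.

Four 2530 mm walls enclosing a rectangle with no floor or roof — a room or house frame. Outside width is 5130 mm and wall thickness is 110 mm, so the interior width is 5130 − 2 × 110 = 4910 mm.


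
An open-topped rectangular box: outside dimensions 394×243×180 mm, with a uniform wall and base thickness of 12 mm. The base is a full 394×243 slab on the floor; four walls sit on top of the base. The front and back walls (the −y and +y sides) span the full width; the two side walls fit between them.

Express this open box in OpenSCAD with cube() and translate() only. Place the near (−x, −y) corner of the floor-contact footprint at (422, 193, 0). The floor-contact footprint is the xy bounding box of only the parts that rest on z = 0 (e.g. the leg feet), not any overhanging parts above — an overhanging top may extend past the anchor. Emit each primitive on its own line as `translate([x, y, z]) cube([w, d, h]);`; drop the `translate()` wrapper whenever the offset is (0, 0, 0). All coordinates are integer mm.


translate([422, 193, 0]) cube([394, 243, 12]);
translate([422, 193, 12]) cube([394, 12, 168]);
translate([422, 424, 12]) cube([394, 12, 168]);
translate([422, 205, 12]) cube([12, 219, 168]);
translate([804, 205, 12]) cube([12, 219, 168]);


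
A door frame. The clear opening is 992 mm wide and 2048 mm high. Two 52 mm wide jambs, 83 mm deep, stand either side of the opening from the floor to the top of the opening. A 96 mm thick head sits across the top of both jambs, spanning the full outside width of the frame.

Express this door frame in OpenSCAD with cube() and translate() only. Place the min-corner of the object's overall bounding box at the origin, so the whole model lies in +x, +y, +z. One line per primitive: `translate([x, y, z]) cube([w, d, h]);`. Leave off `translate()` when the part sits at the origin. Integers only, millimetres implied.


cube([52, 83, 2048]);
translate([1044, 0, 0]) cube([52, 83, 2048]);
translate([0, 0, 2048]) cube([1096, 83, 96]);


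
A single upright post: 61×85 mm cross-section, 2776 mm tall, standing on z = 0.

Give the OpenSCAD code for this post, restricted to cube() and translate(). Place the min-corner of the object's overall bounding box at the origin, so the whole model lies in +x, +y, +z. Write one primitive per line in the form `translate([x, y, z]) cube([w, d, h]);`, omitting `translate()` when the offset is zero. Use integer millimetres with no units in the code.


cube([61, 85, 2776]);


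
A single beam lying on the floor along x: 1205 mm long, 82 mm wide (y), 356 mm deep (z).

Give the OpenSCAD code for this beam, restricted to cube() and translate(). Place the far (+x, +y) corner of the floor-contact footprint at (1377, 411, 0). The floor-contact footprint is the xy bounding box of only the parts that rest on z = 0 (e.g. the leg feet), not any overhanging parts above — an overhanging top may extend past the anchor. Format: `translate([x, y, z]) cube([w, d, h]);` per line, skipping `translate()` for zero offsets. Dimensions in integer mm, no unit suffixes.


translate([172, 329, 0]) cube([1205, 82, 356]);


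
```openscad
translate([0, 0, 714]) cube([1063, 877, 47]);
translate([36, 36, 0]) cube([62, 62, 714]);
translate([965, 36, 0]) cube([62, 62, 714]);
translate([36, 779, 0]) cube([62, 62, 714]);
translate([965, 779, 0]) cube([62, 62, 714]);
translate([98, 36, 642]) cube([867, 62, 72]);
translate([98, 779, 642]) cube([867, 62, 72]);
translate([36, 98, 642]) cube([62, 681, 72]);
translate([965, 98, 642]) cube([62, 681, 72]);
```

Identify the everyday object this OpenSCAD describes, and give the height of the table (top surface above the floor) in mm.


A table. The table height is 761 mm.

A 1063×877×47 slab sits at z = 714 on four 62 mm square posts — a table. The top surface is at 714 + 47 = 761 mm.


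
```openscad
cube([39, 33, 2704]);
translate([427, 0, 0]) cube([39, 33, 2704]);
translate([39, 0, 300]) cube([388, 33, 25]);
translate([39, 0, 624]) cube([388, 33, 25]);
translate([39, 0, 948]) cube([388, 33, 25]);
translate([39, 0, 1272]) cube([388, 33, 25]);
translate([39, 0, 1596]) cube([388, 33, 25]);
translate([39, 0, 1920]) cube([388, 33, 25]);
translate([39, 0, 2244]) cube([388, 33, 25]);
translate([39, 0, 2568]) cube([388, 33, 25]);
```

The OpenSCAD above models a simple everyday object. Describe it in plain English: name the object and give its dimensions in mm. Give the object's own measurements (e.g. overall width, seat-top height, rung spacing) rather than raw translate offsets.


A straight ladder. Two 39×33 mm vertical rails, 2704 mm tall, stand 466 mm apart (outside-to-outside) with their front faces coplanar on the −y side. 8 rungs, each 33 mm deep and 25 mm tall, span between the inner faces of the rails, front faces flush with the rails. The lowest rung's underside is at z = 300 mm and rungs are spaced 324 mm apart (underside to underside).


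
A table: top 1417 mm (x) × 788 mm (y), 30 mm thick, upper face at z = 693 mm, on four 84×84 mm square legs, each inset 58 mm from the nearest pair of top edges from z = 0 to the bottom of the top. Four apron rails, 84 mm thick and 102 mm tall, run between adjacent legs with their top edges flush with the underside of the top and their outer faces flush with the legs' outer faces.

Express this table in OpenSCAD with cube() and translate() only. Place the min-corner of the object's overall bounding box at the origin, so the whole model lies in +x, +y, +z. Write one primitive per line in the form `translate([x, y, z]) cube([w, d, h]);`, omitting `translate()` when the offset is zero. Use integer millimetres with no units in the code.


translate([0, 0, 663]) cube([1417, 788, 30]);
translate([58, 58, 0]) cube([84, 84, 663]);
translate([1275, 58, 0]) cube([84, 84, 663]);
translate([58, 646, 0]) cube([84, 84, 663]);
translate([1275, 646, 0]) cube([84, 84, 663]);
translate([142, 58, 561]) cube([1133, 84, 102]);
translate([142, 646, 561]) cube([1133, 84, 102]);
translate([58, 142, 561]) cube([84, 504, 102]);
translate([1275, 142, 561]) cube([84, 504, 102]);


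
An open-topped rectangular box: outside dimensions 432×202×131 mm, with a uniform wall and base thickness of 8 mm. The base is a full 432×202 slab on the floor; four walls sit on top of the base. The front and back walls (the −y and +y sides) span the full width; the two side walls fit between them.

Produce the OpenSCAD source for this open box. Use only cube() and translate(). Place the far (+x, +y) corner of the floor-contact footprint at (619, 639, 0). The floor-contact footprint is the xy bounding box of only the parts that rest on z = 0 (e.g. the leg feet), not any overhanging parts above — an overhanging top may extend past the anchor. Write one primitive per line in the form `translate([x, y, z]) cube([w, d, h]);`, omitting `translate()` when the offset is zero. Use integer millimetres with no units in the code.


translate([187, 437, 0]) cube([432, 202, 8]);
translate([187, 437, 8]) cube([432, 8, 123]);
translate([187, 631, 8]) cube([432, 8, 123]);
translate([187, 445, 8]) cube([8, 186, 123]);
translate([611, 445, 8]) cube([8, 186, 123]);


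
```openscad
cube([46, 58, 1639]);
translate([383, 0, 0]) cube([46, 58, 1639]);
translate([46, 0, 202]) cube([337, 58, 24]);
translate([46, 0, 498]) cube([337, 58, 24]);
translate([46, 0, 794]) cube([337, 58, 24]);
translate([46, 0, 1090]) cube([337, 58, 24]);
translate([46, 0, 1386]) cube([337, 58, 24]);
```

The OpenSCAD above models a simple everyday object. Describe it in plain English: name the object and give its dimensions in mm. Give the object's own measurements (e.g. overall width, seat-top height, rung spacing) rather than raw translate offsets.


A straight ladder. Two 46×58 mm vertical rails, 1639 mm tall, stand 429 mm apart (outside-to-outside) with their front faces coplanar on the −y side. 5 rungs, each 58 mm deep and 24 mm tall, span between the inner faces of the rails, front faces flush with the rails. The lowest rung's underside is at z = 202 mm and rungs are spaced 296 mm apart (underside to underside).


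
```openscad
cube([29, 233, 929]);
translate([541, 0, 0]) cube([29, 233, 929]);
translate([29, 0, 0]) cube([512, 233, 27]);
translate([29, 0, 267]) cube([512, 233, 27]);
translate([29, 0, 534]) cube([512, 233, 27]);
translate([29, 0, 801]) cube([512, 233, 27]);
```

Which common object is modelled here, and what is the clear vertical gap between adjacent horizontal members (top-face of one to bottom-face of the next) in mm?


A bookshelf. The clear shelf gap is 240 mm.

Two tall side panels with 4 horizontal boards between them — a bookshelf. The first two shelf undersides are at z = 0 and z = 267; with shelf thickness 27, the clear gap is 267 − 0 − 27 = 240 mm.


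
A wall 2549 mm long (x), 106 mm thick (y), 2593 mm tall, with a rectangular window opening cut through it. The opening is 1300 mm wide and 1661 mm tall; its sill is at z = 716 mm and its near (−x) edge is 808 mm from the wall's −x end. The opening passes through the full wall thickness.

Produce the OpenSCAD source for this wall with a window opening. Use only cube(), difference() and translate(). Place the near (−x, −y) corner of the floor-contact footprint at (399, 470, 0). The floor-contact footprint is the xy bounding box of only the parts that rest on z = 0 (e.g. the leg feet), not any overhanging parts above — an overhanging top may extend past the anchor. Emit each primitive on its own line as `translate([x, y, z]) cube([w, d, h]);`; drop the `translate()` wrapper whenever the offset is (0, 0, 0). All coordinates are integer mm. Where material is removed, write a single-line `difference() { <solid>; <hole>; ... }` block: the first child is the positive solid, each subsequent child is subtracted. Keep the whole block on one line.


difference() { translate([399, 470, 0]) cube([2549, 106, 2593]); translate([1207, 470, 716]) cube([1300, 106, 1661]); }


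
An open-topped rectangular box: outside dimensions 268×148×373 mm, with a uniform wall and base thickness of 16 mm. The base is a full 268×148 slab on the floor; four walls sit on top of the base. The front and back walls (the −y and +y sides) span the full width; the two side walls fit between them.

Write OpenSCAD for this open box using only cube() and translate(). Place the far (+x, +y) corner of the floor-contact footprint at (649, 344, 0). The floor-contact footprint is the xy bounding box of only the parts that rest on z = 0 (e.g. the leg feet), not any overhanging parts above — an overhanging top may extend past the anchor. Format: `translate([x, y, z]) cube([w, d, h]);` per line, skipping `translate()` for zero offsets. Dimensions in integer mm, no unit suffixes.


translate([381, 196, 0]) cube([268, 148, 16]);
translate([381, 196, 16]) cube([268, 16, 357]);
translate([381, 328, 16]) cube([268, 16, 357]);
translate([381, 212, 16]) cube([16, 116, 357]);
translate([633, 212, 16]) cube([16, 116, 357]);


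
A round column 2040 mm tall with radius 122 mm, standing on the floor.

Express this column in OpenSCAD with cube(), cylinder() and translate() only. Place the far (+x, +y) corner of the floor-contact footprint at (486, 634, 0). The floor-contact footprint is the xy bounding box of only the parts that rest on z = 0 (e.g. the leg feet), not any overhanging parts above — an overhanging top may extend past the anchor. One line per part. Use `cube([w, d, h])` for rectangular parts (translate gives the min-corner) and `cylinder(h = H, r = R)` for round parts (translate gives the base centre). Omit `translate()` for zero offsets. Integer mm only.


translate([364, 512, 0]) cylinder(h = 2040, r = 122);


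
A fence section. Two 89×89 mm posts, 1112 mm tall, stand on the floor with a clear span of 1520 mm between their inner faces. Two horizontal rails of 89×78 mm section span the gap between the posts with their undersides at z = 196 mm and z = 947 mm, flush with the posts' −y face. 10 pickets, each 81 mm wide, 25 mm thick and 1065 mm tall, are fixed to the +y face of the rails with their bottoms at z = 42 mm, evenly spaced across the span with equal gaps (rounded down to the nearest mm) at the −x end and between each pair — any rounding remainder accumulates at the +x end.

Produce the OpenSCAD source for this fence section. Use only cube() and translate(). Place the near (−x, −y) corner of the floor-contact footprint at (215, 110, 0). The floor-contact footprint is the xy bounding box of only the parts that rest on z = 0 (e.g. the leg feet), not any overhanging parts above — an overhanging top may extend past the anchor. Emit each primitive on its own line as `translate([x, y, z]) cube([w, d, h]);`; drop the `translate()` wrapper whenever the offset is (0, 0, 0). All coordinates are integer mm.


translate([215, 110, 0]) cube([89, 89, 1112]);
translate([1824, 110, 0]) cube([89, 89, 1112]);
translate([304, 110, 196]) cube([1520, 89, 78]);
translate([304, 110, 947]) cube([1520, 89, 78]);
translate([368, 199, 42]) cube([81, 25, 1065]);
translate([513, 199, 42]) cube([81, 25, 1065]);
translate([658, 199, 42]) cube([81, 25, 1065]);
translate([803, 199, 42]) cube([81, 25, 1065]);
translate([948, 199, 42]) cube([81, 25, 1065]);
translate([1093, 199, 42]) cube([81, 25, 1065]);
translate([1238, 199, 42]) cube([81, 25, 1065]);
translate([1383, 199, 42]) cube([81, 25, 1065]);
translate([1528, 199, 42]) cube([81, 25, 1065]);
translate([1673, 199, 42]) cube([81, 25, 1065]);


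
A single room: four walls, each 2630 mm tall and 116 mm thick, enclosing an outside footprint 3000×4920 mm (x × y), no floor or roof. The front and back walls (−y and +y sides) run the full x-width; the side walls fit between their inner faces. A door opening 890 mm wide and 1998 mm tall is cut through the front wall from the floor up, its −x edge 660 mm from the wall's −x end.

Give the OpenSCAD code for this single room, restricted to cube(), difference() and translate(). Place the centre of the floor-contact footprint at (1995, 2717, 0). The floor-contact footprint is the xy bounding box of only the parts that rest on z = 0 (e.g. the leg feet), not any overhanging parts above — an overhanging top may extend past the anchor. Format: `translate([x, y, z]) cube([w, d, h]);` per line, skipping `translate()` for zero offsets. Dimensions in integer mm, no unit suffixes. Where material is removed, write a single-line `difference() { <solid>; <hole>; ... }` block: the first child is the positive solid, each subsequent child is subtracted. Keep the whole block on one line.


difference() { translate([495, 257, 0]) cube([3000, 116, 2630]); translate([1155, 257, 0]) cube([890, 116, 1998]); }
translate([495, 5061, 0]) cube([3000, 116, 2630]);
translate([495, 373, 0]) cube([116, 4688, 2630]);
translate([3379, 373, 0]) cube([116, 4688, 2630]);


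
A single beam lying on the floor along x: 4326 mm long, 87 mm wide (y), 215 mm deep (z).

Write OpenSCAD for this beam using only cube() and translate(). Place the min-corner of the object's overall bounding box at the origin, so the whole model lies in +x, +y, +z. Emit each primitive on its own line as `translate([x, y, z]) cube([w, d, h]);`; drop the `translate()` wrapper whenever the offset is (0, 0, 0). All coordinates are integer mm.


cube([4326, 87, 215]);


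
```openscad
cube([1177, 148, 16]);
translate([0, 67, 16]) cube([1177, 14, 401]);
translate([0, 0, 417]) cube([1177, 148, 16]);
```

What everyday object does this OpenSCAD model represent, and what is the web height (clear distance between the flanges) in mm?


An I-beam. The web height is 401 mm.

Two wide flanges with a thin centred web — an I-beam. Overall 433 mm minus two 16 mm flanges gives a web of 433 − 2·16 = 401 mm.


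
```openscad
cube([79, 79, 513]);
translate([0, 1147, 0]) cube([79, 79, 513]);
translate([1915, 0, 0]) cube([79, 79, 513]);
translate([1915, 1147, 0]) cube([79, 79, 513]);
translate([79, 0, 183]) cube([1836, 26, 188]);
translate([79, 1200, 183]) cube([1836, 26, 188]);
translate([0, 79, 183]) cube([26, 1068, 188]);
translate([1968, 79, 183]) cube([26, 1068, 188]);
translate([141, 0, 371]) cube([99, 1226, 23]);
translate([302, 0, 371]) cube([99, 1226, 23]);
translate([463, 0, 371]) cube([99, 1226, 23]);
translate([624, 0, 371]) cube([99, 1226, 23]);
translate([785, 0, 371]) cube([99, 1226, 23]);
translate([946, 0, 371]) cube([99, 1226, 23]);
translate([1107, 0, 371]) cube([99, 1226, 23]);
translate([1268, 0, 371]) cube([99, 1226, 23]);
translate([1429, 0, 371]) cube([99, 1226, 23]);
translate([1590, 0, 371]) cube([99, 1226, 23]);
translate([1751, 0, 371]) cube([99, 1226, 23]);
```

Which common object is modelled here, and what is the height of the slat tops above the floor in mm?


A bed frame. The slat-top height is 394 mm.

Four posts, four rails, and a row of slats — a bed frame. Slats sit on the rails at z = 183 + 188 = 371; with slat thickness 23, the top is 394 mm.


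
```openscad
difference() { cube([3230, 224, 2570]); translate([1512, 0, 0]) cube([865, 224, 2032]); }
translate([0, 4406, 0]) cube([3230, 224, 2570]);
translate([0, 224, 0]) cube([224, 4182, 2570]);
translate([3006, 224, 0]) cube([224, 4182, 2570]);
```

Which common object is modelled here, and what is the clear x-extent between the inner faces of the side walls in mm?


A single room. The interior width is 2782 mm.

Four walls enclosing a rectangle with a door in the front wall — a room. Outside width 3230 minus two 224 mm walls gives 2782 mm.


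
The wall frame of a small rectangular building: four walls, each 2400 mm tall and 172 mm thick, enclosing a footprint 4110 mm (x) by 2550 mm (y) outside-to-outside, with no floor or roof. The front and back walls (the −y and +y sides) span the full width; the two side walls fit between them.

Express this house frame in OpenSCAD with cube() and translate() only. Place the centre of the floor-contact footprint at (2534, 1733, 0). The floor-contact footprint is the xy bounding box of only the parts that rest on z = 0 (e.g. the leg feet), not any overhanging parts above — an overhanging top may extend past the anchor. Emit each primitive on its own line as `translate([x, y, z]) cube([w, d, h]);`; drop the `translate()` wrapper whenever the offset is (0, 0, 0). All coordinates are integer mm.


translate([479, 458, 0]) cube([4110, 172, 2400]);
translate([479, 2836, 0]) cube([4110, 172, 2400]);
translate([479, 630, 0]) cube([172, 2206, 2400]);
translate([4417, 630, 0]) cube([172, 2206, 2400]);


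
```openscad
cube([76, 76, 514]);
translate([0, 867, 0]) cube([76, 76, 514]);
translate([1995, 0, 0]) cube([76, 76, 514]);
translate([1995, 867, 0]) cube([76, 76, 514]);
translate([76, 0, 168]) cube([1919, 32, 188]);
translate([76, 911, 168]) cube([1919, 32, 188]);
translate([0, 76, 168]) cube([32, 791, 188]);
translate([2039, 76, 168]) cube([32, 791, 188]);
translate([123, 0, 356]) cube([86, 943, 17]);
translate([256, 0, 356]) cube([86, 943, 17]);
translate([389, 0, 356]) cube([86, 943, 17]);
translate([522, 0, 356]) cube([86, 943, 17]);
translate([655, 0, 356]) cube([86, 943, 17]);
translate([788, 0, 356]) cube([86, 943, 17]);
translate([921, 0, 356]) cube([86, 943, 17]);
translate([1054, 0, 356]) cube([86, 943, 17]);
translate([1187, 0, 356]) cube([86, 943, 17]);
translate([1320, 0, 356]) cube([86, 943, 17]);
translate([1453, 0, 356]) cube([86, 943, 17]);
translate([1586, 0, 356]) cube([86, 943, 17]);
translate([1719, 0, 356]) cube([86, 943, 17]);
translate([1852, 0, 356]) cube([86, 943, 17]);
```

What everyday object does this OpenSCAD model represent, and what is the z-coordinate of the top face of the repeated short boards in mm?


A bed frame. The slat-top height is 373 mm.

Four posts, four rails, and a row of slats — a bed frame. Slats sit on the rails at z = 168 + 188 = 356; with slat thickness 17, the top is 373 mm.


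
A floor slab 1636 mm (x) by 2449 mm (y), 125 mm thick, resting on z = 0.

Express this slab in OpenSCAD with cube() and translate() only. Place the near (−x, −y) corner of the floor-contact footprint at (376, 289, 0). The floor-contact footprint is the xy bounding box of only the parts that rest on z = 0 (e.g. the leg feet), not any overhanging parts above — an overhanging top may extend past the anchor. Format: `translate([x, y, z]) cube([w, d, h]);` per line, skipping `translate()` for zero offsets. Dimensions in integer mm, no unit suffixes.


translate([376, 289, 0]) cube([1636, 2449, 125]);


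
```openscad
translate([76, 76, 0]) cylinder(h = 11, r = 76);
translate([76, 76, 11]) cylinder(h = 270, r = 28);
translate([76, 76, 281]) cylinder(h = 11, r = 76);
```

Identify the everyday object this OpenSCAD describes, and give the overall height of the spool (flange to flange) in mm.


A spool. The overall height is 292 mm.

Three coaxial cylinders, large–small–large — a spool. Two 11 mm flanges and a 270 mm core give 11 + 270 + 11 = 292 mm.


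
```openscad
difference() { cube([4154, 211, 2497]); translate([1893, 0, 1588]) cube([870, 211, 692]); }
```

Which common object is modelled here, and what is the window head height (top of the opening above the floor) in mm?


A wall with a window opening. The window head height is 2280 mm.

A wall with a rectangular opening subtracted — a window. Sill at z = 1588, opening 692 mm tall, so the head is at 1588 + 692 = 2280 mm.


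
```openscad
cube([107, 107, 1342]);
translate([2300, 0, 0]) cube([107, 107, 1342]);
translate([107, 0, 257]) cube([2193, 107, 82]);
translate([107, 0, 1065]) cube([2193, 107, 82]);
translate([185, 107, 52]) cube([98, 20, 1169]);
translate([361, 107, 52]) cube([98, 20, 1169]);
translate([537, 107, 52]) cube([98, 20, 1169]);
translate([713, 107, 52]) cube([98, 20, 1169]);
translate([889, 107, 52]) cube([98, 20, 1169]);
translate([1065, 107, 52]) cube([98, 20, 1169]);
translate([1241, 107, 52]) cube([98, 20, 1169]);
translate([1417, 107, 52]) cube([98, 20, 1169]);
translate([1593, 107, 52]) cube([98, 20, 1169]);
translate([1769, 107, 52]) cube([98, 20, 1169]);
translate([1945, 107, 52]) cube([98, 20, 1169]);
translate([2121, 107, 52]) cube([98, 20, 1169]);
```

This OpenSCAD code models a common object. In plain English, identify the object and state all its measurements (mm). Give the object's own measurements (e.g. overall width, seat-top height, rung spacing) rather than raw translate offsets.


A fence section. Two 107×107 mm posts, 1342 mm tall, stand on the floor with a clear span of 2193 mm between their inner faces. Two horizontal rails of 107×82 mm section span the gap between the posts with their undersides at z = 257 mm and z = 1065 mm, flush with the posts' −y face. 12 pickets, each 98 mm wide, 20 mm thick and 1169 mm tall, are fixed to the +y face of the rails with their bottoms at z = 52 mm, spaced across the span with a 78 mm gap after the −x post and between neighbouring pickets, with 81 mm left before the +x post.


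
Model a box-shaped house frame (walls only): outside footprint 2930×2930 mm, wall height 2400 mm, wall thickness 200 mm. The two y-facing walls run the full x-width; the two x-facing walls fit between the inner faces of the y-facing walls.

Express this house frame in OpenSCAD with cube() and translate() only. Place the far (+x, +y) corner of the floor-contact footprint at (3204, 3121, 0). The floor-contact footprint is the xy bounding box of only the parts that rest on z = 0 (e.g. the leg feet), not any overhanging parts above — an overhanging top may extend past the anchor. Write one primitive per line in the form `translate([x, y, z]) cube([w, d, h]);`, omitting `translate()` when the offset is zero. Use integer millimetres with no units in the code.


translate([274, 191, 0]) cube([2930, 200, 2400]);
translate([274, 2921, 0]) cube([2930, 200, 2400]);
translate([274, 391, 0]) cube([200, 2530, 2400]);
translate([3004, 391, 0]) cube([200, 2530, 2400]);
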